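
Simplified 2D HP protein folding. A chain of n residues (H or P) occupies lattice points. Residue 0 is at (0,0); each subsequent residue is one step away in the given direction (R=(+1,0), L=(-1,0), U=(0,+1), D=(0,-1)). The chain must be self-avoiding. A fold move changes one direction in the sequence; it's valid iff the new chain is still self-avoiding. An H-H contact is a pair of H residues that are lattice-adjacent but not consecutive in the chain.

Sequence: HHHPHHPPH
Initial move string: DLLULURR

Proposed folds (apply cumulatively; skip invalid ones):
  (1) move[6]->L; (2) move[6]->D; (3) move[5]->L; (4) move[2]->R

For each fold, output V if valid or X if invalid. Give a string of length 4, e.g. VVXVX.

Initial: DLLULURR -> [(0, 0), (0, -1), (-1, -1), (-2, -1), (-2, 0), (-3, 0), (-3, 1), (-2, 1), (-1, 1)]
Fold 1: move[6]->L => DLLULULR INVALID (collision), skipped
Fold 2: move[6]->D => DLLULUDR INVALID (collision), skipped
Fold 3: move[5]->L => DLLULLRR INVALID (collision), skipped
Fold 4: move[2]->R => DLRULURR INVALID (collision), skipped

Answer: XXXX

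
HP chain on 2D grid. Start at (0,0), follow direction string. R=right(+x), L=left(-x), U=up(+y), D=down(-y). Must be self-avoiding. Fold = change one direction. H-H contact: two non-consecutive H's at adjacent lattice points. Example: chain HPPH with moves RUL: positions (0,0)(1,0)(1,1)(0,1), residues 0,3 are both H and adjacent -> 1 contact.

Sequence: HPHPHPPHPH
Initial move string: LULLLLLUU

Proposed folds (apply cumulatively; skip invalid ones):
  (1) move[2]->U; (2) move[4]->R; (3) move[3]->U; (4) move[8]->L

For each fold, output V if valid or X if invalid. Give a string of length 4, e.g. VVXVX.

Answer: VXVV

Derivation:
Initial: LULLLLLUU -> [(0, 0), (-1, 0), (-1, 1), (-2, 1), (-3, 1), (-4, 1), (-5, 1), (-6, 1), (-6, 2), (-6, 3)]
Fold 1: move[2]->U => LUULLLLUU VALID
Fold 2: move[4]->R => LUULRLLUU INVALID (collision), skipped
Fold 3: move[3]->U => LUUULLLUU VALID
Fold 4: move[8]->L => LUUULLLUL VALID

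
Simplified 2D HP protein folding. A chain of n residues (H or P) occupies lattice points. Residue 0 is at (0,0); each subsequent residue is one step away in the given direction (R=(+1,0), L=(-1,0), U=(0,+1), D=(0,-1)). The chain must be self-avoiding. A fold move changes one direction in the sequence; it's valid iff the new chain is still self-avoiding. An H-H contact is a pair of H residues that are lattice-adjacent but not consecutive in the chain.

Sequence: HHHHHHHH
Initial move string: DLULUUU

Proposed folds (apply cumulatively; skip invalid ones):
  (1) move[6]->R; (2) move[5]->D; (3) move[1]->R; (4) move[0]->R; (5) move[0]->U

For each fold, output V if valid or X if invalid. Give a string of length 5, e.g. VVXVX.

Initial: DLULUUU -> [(0, 0), (0, -1), (-1, -1), (-1, 0), (-2, 0), (-2, 1), (-2, 2), (-2, 3)]
Fold 1: move[6]->R => DLULUUR VALID
Fold 2: move[5]->D => DLULUDR INVALID (collision), skipped
Fold 3: move[1]->R => DRULUUR INVALID (collision), skipped
Fold 4: move[0]->R => RLULUUR INVALID (collision), skipped
Fold 5: move[0]->U => ULULUUR VALID

Answer: VXXXV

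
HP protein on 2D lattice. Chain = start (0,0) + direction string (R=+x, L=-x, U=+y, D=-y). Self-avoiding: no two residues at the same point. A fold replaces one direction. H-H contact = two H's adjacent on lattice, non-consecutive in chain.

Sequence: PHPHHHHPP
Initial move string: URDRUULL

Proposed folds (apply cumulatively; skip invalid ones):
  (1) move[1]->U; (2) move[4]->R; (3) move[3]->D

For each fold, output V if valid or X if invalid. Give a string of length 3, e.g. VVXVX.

Answer: XXX

Derivation:
Initial: URDRUULL -> [(0, 0), (0, 1), (1, 1), (1, 0), (2, 0), (2, 1), (2, 2), (1, 2), (0, 2)]
Fold 1: move[1]->U => UUDRUULL INVALID (collision), skipped
Fold 2: move[4]->R => URDRRULL INVALID (collision), skipped
Fold 3: move[3]->D => URDDUULL INVALID (collision), skipped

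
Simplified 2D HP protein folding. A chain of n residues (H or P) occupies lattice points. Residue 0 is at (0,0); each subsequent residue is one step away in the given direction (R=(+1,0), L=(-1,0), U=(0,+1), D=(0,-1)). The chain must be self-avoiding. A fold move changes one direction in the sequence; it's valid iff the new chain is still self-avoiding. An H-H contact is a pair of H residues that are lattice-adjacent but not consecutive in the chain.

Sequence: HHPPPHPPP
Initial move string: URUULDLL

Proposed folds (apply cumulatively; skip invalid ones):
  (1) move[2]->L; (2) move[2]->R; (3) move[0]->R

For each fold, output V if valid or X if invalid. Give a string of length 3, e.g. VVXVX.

Initial: URUULDLL -> [(0, 0), (0, 1), (1, 1), (1, 2), (1, 3), (0, 3), (0, 2), (-1, 2), (-2, 2)]
Fold 1: move[2]->L => URLULDLL INVALID (collision), skipped
Fold 2: move[2]->R => URRULDLL INVALID (collision), skipped
Fold 3: move[0]->R => RRUULDLL VALID

Answer: XXV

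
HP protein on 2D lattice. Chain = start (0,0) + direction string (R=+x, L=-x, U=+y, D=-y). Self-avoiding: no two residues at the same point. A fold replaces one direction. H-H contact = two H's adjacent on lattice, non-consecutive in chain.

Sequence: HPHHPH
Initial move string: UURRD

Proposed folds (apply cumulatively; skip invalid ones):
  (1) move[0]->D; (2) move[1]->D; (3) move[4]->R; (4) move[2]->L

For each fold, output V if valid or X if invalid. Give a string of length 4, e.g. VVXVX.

Initial: UURRD -> [(0, 0), (0, 1), (0, 2), (1, 2), (2, 2), (2, 1)]
Fold 1: move[0]->D => DURRD INVALID (collision), skipped
Fold 2: move[1]->D => UDRRD INVALID (collision), skipped
Fold 3: move[4]->R => UURRR VALID
Fold 4: move[2]->L => UULRR INVALID (collision), skipped

Answer: XXVX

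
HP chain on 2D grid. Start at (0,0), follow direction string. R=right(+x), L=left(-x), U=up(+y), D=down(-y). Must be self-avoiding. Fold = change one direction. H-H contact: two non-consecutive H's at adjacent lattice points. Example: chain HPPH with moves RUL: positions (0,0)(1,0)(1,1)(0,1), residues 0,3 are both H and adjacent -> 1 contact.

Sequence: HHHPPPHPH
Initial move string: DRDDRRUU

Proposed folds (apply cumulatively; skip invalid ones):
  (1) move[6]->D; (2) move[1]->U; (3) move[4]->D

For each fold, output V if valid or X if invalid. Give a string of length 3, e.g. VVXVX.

Initial: DRDDRRUU -> [(0, 0), (0, -1), (1, -1), (1, -2), (1, -3), (2, -3), (3, -3), (3, -2), (3, -1)]
Fold 1: move[6]->D => DRDDRRDU INVALID (collision), skipped
Fold 2: move[1]->U => DUDDRRUU INVALID (collision), skipped
Fold 3: move[4]->D => DRDDDRUU VALID

Answer: XXV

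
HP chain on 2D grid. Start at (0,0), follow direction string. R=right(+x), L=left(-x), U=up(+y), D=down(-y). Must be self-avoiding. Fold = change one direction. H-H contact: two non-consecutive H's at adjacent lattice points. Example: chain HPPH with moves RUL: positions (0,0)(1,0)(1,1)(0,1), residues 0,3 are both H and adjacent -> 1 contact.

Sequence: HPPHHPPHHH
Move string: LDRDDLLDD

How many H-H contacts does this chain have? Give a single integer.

Positions: [(0, 0), (-1, 0), (-1, -1), (0, -1), (0, -2), (0, -3), (-1, -3), (-2, -3), (-2, -4), (-2, -5)]
H-H contact: residue 0 @(0,0) - residue 3 @(0, -1)

Answer: 1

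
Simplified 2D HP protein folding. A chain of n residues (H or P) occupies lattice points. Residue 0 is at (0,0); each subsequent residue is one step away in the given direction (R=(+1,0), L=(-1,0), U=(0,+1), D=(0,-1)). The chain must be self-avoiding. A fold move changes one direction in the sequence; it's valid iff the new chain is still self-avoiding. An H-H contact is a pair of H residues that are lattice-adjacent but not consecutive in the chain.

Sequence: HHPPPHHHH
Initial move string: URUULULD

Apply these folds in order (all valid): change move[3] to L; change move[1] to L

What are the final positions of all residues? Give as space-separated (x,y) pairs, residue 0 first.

Answer: (0,0) (0,1) (-1,1) (-1,2) (-2,2) (-3,2) (-3,3) (-4,3) (-4,2)

Derivation:
Initial moves: URUULULD
Fold: move[3]->L => URULLULD (positions: [(0, 0), (0, 1), (1, 1), (1, 2), (0, 2), (-1, 2), (-1, 3), (-2, 3), (-2, 2)])
Fold: move[1]->L => ULULLULD (positions: [(0, 0), (0, 1), (-1, 1), (-1, 2), (-2, 2), (-3, 2), (-3, 3), (-4, 3), (-4, 2)])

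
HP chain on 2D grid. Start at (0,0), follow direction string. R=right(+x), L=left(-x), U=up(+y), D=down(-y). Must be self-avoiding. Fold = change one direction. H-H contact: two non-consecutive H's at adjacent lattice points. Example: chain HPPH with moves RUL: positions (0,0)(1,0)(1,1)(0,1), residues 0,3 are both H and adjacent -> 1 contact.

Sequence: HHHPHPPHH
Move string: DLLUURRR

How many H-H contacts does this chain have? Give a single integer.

Answer: 1

Derivation:
Positions: [(0, 0), (0, -1), (-1, -1), (-2, -1), (-2, 0), (-2, 1), (-1, 1), (0, 1), (1, 1)]
H-H contact: residue 0 @(0,0) - residue 7 @(0, 1)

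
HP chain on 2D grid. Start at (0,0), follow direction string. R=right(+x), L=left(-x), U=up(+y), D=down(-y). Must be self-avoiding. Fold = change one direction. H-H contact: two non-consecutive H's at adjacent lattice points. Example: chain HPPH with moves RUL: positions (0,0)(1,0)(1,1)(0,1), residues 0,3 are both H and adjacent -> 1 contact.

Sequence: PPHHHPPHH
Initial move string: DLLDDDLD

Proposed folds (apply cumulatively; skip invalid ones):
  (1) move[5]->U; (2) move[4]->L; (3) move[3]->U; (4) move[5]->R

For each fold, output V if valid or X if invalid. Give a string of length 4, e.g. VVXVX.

Initial: DLLDDDLD -> [(0, 0), (0, -1), (-1, -1), (-2, -1), (-2, -2), (-2, -3), (-2, -4), (-3, -4), (-3, -5)]
Fold 1: move[5]->U => DLLDDULD INVALID (collision), skipped
Fold 2: move[4]->L => DLLDLDLD VALID
Fold 3: move[3]->U => DLLULDLD VALID
Fold 4: move[5]->R => DLLULRLD INVALID (collision), skipped

Answer: XVVX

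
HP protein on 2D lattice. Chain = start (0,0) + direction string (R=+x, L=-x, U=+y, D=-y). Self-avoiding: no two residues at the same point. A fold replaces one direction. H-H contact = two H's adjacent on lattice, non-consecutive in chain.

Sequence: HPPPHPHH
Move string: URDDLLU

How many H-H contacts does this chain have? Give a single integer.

Answer: 1

Derivation:
Positions: [(0, 0), (0, 1), (1, 1), (1, 0), (1, -1), (0, -1), (-1, -1), (-1, 0)]
H-H contact: residue 0 @(0,0) - residue 7 @(-1, 0)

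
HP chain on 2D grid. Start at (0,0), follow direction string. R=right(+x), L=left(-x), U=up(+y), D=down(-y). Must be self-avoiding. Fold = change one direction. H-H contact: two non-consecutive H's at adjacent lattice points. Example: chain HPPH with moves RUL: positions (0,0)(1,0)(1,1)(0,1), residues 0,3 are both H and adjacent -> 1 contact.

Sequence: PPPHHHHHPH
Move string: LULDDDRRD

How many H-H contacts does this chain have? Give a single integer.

Positions: [(0, 0), (-1, 0), (-1, 1), (-2, 1), (-2, 0), (-2, -1), (-2, -2), (-1, -2), (0, -2), (0, -3)]
No H-H contacts found.

Answer: 0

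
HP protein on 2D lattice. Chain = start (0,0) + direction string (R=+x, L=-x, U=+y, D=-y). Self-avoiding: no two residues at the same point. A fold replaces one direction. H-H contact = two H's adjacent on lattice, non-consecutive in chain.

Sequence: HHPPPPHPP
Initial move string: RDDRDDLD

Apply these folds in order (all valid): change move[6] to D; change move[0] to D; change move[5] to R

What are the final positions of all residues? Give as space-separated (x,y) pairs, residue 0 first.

Answer: (0,0) (0,-1) (0,-2) (0,-3) (1,-3) (1,-4) (2,-4) (2,-5) (2,-6)

Derivation:
Initial moves: RDDRDDLD
Fold: move[6]->D => RDDRDDDD (positions: [(0, 0), (1, 0), (1, -1), (1, -2), (2, -2), (2, -3), (2, -4), (2, -5), (2, -6)])
Fold: move[0]->D => DDDRDDDD (positions: [(0, 0), (0, -1), (0, -2), (0, -3), (1, -3), (1, -4), (1, -5), (1, -6), (1, -7)])
Fold: move[5]->R => DDDRDRDD (positions: [(0, 0), (0, -1), (0, -2), (0, -3), (1, -3), (1, -4), (2, -4), (2, -5), (2, -6)])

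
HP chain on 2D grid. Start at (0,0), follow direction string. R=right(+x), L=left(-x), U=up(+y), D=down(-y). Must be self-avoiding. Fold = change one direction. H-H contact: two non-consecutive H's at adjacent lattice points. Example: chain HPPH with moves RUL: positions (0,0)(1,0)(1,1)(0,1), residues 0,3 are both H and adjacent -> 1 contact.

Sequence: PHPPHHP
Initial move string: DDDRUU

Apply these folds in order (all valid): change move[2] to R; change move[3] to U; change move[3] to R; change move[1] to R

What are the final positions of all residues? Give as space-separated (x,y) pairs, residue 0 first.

Initial moves: DDDRUU
Fold: move[2]->R => DDRRUU (positions: [(0, 0), (0, -1), (0, -2), (1, -2), (2, -2), (2, -1), (2, 0)])
Fold: move[3]->U => DDRUUU (positions: [(0, 0), (0, -1), (0, -2), (1, -2), (1, -1), (1, 0), (1, 1)])
Fold: move[3]->R => DDRRUU (positions: [(0, 0), (0, -1), (0, -2), (1, -2), (2, -2), (2, -1), (2, 0)])
Fold: move[1]->R => DRRRUU (positions: [(0, 0), (0, -1), (1, -1), (2, -1), (3, -1), (3, 0), (3, 1)])

Answer: (0,0) (0,-1) (1,-1) (2,-1) (3,-1) (3,0) (3,1)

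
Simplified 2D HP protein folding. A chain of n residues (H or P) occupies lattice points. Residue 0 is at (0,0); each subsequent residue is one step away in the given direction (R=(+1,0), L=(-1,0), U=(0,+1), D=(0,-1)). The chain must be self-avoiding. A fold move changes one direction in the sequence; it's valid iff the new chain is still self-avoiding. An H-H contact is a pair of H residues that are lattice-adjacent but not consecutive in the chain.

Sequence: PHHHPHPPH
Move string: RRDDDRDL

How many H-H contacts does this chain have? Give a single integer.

Answer: 1

Derivation:
Positions: [(0, 0), (1, 0), (2, 0), (2, -1), (2, -2), (2, -3), (3, -3), (3, -4), (2, -4)]
H-H contact: residue 5 @(2,-3) - residue 8 @(2, -4)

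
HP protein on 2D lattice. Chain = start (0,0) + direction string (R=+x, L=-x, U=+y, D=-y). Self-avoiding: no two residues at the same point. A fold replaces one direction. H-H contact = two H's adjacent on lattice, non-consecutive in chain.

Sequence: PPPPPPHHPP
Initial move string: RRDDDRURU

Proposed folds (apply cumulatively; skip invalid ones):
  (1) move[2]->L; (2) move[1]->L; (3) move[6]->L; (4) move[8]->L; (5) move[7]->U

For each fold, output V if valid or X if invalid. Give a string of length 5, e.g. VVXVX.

Initial: RRDDDRURU -> [(0, 0), (1, 0), (2, 0), (2, -1), (2, -2), (2, -3), (3, -3), (3, -2), (4, -2), (4, -1)]
Fold 1: move[2]->L => RRLDDRURU INVALID (collision), skipped
Fold 2: move[1]->L => RLDDDRURU INVALID (collision), skipped
Fold 3: move[6]->L => RRDDDRLRU INVALID (collision), skipped
Fold 4: move[8]->L => RRDDDRURL INVALID (collision), skipped
Fold 5: move[7]->U => RRDDDRUUU VALID

Answer: XXXXV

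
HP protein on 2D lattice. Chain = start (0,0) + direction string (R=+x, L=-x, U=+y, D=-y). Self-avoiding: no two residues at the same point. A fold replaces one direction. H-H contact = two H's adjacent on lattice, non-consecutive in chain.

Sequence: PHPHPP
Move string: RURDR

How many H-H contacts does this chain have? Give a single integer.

Answer: 0

Derivation:
Positions: [(0, 0), (1, 0), (1, 1), (2, 1), (2, 0), (3, 0)]
No H-H contacts found.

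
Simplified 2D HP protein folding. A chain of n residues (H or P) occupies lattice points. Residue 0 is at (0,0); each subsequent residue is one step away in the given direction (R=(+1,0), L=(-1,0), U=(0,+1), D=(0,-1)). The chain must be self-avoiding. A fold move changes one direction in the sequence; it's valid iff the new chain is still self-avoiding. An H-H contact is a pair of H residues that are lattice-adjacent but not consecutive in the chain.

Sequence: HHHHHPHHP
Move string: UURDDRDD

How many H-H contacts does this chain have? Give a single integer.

Answer: 1

Derivation:
Positions: [(0, 0), (0, 1), (0, 2), (1, 2), (1, 1), (1, 0), (2, 0), (2, -1), (2, -2)]
H-H contact: residue 1 @(0,1) - residue 4 @(1, 1)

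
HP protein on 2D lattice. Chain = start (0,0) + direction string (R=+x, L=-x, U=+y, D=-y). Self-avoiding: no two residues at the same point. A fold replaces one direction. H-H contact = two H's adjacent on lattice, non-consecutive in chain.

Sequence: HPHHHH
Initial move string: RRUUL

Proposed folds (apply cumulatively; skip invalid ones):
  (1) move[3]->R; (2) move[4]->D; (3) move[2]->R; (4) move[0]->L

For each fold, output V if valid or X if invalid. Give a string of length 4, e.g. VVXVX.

Answer: XXVX

Derivation:
Initial: RRUUL -> [(0, 0), (1, 0), (2, 0), (2, 1), (2, 2), (1, 2)]
Fold 1: move[3]->R => RRURL INVALID (collision), skipped
Fold 2: move[4]->D => RRUUD INVALID (collision), skipped
Fold 3: move[2]->R => RRRUL VALID
Fold 4: move[0]->L => LRRUL INVALID (collision), skipped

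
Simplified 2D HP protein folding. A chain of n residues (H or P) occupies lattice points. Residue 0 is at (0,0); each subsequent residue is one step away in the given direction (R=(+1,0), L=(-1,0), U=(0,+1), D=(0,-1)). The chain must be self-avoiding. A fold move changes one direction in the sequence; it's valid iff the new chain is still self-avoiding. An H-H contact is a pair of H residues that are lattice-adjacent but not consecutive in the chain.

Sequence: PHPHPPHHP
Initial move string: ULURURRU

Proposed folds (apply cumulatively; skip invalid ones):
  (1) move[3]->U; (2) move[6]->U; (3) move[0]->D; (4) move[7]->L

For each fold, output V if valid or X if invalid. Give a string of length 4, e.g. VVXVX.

Initial: ULURURRU -> [(0, 0), (0, 1), (-1, 1), (-1, 2), (0, 2), (0, 3), (1, 3), (2, 3), (2, 4)]
Fold 1: move[3]->U => ULUUURRU VALID
Fold 2: move[6]->U => ULUUURUU VALID
Fold 3: move[0]->D => DLUUURUU VALID
Fold 4: move[7]->L => DLUUURUL VALID

Answer: VVVV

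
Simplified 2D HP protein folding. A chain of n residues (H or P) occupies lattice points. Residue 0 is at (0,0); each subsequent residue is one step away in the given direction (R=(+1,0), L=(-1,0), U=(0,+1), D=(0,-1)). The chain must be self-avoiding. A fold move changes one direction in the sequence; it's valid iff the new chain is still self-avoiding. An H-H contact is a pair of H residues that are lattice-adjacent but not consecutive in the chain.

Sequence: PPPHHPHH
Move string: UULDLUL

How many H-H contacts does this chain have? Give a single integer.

Positions: [(0, 0), (0, 1), (0, 2), (-1, 2), (-1, 1), (-2, 1), (-2, 2), (-3, 2)]
H-H contact: residue 3 @(-1,2) - residue 6 @(-2, 2)

Answer: 1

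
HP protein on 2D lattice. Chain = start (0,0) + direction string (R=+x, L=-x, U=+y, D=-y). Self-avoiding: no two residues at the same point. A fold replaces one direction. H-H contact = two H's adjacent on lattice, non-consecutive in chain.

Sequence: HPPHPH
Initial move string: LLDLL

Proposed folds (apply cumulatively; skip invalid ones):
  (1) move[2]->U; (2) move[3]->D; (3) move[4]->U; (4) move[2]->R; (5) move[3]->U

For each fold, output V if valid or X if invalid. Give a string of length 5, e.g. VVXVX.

Initial: LLDLL -> [(0, 0), (-1, 0), (-2, 0), (-2, -1), (-3, -1), (-4, -1)]
Fold 1: move[2]->U => LLULL VALID
Fold 2: move[3]->D => LLUDL INVALID (collision), skipped
Fold 3: move[4]->U => LLULU VALID
Fold 4: move[2]->R => LLRLU INVALID (collision), skipped
Fold 5: move[3]->U => LLUUU VALID

Answer: VXVXV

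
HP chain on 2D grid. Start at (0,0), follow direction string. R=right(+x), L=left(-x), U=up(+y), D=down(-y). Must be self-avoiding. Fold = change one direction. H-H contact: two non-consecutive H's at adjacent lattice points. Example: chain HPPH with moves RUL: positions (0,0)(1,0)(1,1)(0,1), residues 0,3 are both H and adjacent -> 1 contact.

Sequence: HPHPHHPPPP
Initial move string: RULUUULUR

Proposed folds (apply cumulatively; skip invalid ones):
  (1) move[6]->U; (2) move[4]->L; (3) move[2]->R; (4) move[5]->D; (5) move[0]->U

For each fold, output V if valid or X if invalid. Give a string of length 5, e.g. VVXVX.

Initial: RULUUULUR -> [(0, 0), (1, 0), (1, 1), (0, 1), (0, 2), (0, 3), (0, 4), (-1, 4), (-1, 5), (0, 5)]
Fold 1: move[6]->U => RULUUUUUR VALID
Fold 2: move[4]->L => RULULUUUR VALID
Fold 3: move[2]->R => RURULUUUR VALID
Fold 4: move[5]->D => RURULDUUR INVALID (collision), skipped
Fold 5: move[0]->U => UURULUUUR VALID

Answer: VVVXV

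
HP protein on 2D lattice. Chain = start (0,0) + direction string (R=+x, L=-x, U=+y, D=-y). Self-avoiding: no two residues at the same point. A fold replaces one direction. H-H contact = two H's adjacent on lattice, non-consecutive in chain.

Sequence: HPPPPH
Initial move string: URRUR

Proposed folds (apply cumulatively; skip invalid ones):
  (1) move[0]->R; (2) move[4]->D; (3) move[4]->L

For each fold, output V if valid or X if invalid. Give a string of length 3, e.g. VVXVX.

Answer: VXV

Derivation:
Initial: URRUR -> [(0, 0), (0, 1), (1, 1), (2, 1), (2, 2), (3, 2)]
Fold 1: move[0]->R => RRRUR VALID
Fold 2: move[4]->D => RRRUD INVALID (collision), skipped
Fold 3: move[4]->L => RRRUL VALID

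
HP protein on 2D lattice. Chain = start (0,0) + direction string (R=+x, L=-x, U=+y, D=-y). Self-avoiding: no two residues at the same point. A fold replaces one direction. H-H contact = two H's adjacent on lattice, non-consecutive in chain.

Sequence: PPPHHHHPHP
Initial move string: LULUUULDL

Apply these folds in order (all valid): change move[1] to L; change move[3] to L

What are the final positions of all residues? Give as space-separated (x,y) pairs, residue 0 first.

Answer: (0,0) (-1,0) (-2,0) (-3,0) (-4,0) (-4,1) (-4,2) (-5,2) (-5,1) (-6,1)

Derivation:
Initial moves: LULUUULDL
Fold: move[1]->L => LLLUUULDL (positions: [(0, 0), (-1, 0), (-2, 0), (-3, 0), (-3, 1), (-3, 2), (-3, 3), (-4, 3), (-4, 2), (-5, 2)])
Fold: move[3]->L => LLLLUULDL (positions: [(0, 0), (-1, 0), (-2, 0), (-3, 0), (-4, 0), (-4, 1), (-4, 2), (-5, 2), (-5, 1), (-6, 1)])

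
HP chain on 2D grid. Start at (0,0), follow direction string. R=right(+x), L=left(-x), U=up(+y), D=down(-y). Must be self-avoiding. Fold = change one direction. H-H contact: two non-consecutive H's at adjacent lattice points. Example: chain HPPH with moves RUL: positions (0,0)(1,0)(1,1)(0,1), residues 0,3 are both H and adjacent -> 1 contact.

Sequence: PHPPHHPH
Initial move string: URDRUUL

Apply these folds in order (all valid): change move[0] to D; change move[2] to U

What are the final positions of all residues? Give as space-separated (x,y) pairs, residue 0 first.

Initial moves: URDRUUL
Fold: move[0]->D => DRDRUUL (positions: [(0, 0), (0, -1), (1, -1), (1, -2), (2, -2), (2, -1), (2, 0), (1, 0)])
Fold: move[2]->U => DRURUUL (positions: [(0, 0), (0, -1), (1, -1), (1, 0), (2, 0), (2, 1), (2, 2), (1, 2)])

Answer: (0,0) (0,-1) (1,-1) (1,0) (2,0) (2,1) (2,2) (1,2)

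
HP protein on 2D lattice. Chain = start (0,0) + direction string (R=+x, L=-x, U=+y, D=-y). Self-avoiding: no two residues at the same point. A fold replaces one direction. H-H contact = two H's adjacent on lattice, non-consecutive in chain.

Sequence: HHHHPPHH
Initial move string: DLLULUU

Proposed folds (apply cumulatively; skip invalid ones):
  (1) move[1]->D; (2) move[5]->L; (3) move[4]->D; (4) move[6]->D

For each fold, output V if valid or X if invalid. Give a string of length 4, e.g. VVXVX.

Answer: VVXV

Derivation:
Initial: DLLULUU -> [(0, 0), (0, -1), (-1, -1), (-2, -1), (-2, 0), (-3, 0), (-3, 1), (-3, 2)]
Fold 1: move[1]->D => DDLULUU VALID
Fold 2: move[5]->L => DDLULLU VALID
Fold 3: move[4]->D => DDLUDLU INVALID (collision), skipped
Fold 4: move[6]->D => DDLULLD VALID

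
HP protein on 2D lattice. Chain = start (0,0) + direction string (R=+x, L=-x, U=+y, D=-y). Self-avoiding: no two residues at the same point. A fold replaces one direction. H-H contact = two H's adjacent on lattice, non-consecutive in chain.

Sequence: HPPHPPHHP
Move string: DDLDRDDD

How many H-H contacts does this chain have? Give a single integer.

Positions: [(0, 0), (0, -1), (0, -2), (-1, -2), (-1, -3), (0, -3), (0, -4), (0, -5), (0, -6)]
No H-H contacts found.

Answer: 0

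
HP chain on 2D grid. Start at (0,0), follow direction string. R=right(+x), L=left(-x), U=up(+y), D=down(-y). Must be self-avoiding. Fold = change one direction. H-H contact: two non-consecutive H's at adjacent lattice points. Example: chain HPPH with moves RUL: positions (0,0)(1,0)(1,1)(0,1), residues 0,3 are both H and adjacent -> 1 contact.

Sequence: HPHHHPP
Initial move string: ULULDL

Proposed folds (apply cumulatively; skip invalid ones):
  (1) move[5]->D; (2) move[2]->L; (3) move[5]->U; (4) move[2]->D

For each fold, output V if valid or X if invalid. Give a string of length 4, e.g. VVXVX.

Answer: VVXV

Derivation:
Initial: ULULDL -> [(0, 0), (0, 1), (-1, 1), (-1, 2), (-2, 2), (-2, 1), (-3, 1)]
Fold 1: move[5]->D => ULULDD VALID
Fold 2: move[2]->L => ULLLDD VALID
Fold 3: move[5]->U => ULLLDU INVALID (collision), skipped
Fold 4: move[2]->D => ULDLDD VALID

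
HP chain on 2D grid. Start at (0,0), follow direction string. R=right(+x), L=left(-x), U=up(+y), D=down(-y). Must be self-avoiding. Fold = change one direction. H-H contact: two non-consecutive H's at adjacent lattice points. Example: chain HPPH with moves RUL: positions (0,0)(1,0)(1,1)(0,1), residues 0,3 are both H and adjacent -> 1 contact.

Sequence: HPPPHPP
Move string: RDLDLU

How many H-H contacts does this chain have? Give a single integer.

Answer: 0

Derivation:
Positions: [(0, 0), (1, 0), (1, -1), (0, -1), (0, -2), (-1, -2), (-1, -1)]
No H-H contacts found.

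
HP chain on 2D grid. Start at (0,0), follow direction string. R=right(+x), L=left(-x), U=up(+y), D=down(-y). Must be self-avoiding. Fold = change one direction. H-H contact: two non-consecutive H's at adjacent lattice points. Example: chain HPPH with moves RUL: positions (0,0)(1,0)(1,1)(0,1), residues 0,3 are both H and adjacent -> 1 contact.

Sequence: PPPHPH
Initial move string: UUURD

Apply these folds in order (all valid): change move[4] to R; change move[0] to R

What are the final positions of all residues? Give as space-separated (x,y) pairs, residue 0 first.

Answer: (0,0) (1,0) (1,1) (1,2) (2,2) (3,2)

Derivation:
Initial moves: UUURD
Fold: move[4]->R => UUURR (positions: [(0, 0), (0, 1), (0, 2), (0, 3), (1, 3), (2, 3)])
Fold: move[0]->R => RUURR (positions: [(0, 0), (1, 0), (1, 1), (1, 2), (2, 2), (3, 2)])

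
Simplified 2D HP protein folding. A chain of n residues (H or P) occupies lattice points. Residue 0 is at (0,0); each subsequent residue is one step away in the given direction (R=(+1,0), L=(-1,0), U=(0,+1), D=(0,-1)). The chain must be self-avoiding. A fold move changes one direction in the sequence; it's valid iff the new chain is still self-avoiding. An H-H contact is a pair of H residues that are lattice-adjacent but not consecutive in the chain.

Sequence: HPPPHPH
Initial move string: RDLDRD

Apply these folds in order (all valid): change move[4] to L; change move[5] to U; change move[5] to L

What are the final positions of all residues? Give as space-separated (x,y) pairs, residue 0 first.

Initial moves: RDLDRD
Fold: move[4]->L => RDLDLD (positions: [(0, 0), (1, 0), (1, -1), (0, -1), (0, -2), (-1, -2), (-1, -3)])
Fold: move[5]->U => RDLDLU (positions: [(0, 0), (1, 0), (1, -1), (0, -1), (0, -2), (-1, -2), (-1, -1)])
Fold: move[5]->L => RDLDLL (positions: [(0, 0), (1, 0), (1, -1), (0, -1), (0, -2), (-1, -2), (-2, -2)])

Answer: (0,0) (1,0) (1,-1) (0,-1) (0,-2) (-1,-2) (-2,-2)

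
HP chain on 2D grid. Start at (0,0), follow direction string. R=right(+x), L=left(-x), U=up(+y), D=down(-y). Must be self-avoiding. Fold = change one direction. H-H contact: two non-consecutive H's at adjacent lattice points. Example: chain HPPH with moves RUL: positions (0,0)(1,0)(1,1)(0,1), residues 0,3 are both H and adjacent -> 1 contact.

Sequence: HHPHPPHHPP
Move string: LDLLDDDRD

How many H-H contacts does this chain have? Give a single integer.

Positions: [(0, 0), (-1, 0), (-1, -1), (-2, -1), (-3, -1), (-3, -2), (-3, -3), (-3, -4), (-2, -4), (-2, -5)]
No H-H contacts found.

Answer: 0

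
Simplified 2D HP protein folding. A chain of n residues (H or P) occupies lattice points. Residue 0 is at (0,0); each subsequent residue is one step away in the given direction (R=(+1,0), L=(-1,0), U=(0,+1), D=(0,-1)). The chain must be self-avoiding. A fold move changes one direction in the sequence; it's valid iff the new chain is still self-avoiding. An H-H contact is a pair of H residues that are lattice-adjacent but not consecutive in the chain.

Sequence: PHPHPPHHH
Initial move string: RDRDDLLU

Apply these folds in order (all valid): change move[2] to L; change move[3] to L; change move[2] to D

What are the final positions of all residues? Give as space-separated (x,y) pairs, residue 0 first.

Answer: (0,0) (1,0) (1,-1) (1,-2) (0,-2) (0,-3) (-1,-3) (-2,-3) (-2,-2)

Derivation:
Initial moves: RDRDDLLU
Fold: move[2]->L => RDLDDLLU (positions: [(0, 0), (1, 0), (1, -1), (0, -1), (0, -2), (0, -3), (-1, -3), (-2, -3), (-2, -2)])
Fold: move[3]->L => RDLLDLLU (positions: [(0, 0), (1, 0), (1, -1), (0, -1), (-1, -1), (-1, -2), (-2, -2), (-3, -2), (-3, -1)])
Fold: move[2]->D => RDDLDLLU (positions: [(0, 0), (1, 0), (1, -1), (1, -2), (0, -2), (0, -3), (-1, -3), (-2, -3), (-2, -2)])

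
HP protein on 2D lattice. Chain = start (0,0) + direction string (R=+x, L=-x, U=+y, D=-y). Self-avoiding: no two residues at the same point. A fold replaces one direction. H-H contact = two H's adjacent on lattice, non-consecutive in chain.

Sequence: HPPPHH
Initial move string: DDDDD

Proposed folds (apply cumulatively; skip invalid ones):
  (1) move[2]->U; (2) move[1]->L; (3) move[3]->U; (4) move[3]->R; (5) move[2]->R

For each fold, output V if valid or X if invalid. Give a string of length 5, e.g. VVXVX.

Initial: DDDDD -> [(0, 0), (0, -1), (0, -2), (0, -3), (0, -4), (0, -5)]
Fold 1: move[2]->U => DDUDD INVALID (collision), skipped
Fold 2: move[1]->L => DLDDD VALID
Fold 3: move[3]->U => DLDUD INVALID (collision), skipped
Fold 4: move[3]->R => DLDRD VALID
Fold 5: move[2]->R => DLRRD INVALID (collision), skipped

Answer: XVXVX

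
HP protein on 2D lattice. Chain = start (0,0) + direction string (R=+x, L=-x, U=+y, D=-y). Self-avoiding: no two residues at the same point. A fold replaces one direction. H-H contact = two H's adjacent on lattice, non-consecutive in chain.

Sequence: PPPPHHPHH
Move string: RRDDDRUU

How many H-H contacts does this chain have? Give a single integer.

Positions: [(0, 0), (1, 0), (2, 0), (2, -1), (2, -2), (2, -3), (3, -3), (3, -2), (3, -1)]
H-H contact: residue 4 @(2,-2) - residue 7 @(3, -2)

Answer: 1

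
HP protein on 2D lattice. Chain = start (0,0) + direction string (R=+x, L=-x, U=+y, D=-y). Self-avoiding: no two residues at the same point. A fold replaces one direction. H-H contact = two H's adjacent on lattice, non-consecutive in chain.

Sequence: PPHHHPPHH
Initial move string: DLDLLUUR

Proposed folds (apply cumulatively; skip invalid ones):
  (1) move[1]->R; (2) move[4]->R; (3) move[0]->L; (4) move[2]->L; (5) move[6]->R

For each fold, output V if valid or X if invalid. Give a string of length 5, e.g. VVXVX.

Initial: DLDLLUUR -> [(0, 0), (0, -1), (-1, -1), (-1, -2), (-2, -2), (-3, -2), (-3, -1), (-3, 0), (-2, 0)]
Fold 1: move[1]->R => DRDLLUUR INVALID (collision), skipped
Fold 2: move[4]->R => DLDLRUUR INVALID (collision), skipped
Fold 3: move[0]->L => LLDLLUUR VALID
Fold 4: move[2]->L => LLLLLUUR VALID
Fold 5: move[6]->R => LLLLLURR VALID

Answer: XXVVV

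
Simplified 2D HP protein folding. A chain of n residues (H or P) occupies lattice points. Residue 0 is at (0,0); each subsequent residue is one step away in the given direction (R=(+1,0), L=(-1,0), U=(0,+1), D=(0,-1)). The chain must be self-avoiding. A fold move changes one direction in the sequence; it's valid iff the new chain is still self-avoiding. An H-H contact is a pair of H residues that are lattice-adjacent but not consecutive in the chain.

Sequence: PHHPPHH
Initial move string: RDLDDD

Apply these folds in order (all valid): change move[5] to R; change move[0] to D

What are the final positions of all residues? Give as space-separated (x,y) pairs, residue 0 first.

Initial moves: RDLDDD
Fold: move[5]->R => RDLDDR (positions: [(0, 0), (1, 0), (1, -1), (0, -1), (0, -2), (0, -3), (1, -3)])
Fold: move[0]->D => DDLDDR (positions: [(0, 0), (0, -1), (0, -2), (-1, -2), (-1, -3), (-1, -4), (0, -4)])

Answer: (0,0) (0,-1) (0,-2) (-1,-2) (-1,-3) (-1,-4) (0,-4)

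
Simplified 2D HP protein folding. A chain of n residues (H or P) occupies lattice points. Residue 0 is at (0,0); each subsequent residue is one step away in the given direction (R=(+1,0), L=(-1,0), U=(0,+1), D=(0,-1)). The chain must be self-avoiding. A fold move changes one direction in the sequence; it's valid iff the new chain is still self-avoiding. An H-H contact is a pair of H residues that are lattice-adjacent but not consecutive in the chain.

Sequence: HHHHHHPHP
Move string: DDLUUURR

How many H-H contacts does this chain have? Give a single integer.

Answer: 3

Derivation:
Positions: [(0, 0), (0, -1), (0, -2), (-1, -2), (-1, -1), (-1, 0), (-1, 1), (0, 1), (1, 1)]
H-H contact: residue 0 @(0,0) - residue 5 @(-1, 0)
H-H contact: residue 0 @(0,0) - residue 7 @(0, 1)
H-H contact: residue 1 @(0,-1) - residue 4 @(-1, -1)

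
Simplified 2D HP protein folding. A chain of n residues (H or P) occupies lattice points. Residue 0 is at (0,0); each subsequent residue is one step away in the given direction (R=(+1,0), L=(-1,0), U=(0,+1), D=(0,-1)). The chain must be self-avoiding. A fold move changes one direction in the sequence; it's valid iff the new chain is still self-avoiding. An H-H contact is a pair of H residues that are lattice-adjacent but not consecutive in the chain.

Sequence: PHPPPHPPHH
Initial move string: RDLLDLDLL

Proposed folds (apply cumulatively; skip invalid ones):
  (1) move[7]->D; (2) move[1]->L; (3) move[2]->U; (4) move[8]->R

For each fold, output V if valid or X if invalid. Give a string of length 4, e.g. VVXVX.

Answer: VXXV

Derivation:
Initial: RDLLDLDLL -> [(0, 0), (1, 0), (1, -1), (0, -1), (-1, -1), (-1, -2), (-2, -2), (-2, -3), (-3, -3), (-4, -3)]
Fold 1: move[7]->D => RDLLDLDDL VALID
Fold 2: move[1]->L => RLLLDLDDL INVALID (collision), skipped
Fold 3: move[2]->U => RDULDLDDL INVALID (collision), skipped
Fold 4: move[8]->R => RDLLDLDDR VALID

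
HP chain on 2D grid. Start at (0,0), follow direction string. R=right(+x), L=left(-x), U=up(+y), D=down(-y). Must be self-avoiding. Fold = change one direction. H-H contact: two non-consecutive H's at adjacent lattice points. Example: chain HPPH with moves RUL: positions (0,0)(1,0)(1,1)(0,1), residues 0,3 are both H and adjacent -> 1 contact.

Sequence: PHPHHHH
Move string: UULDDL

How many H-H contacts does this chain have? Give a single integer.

Positions: [(0, 0), (0, 1), (0, 2), (-1, 2), (-1, 1), (-1, 0), (-2, 0)]
H-H contact: residue 1 @(0,1) - residue 4 @(-1, 1)

Answer: 1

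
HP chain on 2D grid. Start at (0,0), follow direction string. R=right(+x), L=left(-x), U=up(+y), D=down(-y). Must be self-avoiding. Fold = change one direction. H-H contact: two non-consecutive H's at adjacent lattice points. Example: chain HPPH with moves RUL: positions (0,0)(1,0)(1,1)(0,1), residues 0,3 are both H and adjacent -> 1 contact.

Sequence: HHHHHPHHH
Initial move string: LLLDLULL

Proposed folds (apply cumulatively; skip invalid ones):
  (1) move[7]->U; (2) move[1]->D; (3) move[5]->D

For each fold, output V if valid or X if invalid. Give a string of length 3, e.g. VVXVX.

Initial: LLLDLULL -> [(0, 0), (-1, 0), (-2, 0), (-3, 0), (-3, -1), (-4, -1), (-4, 0), (-5, 0), (-6, 0)]
Fold 1: move[7]->U => LLLDLULU VALID
Fold 2: move[1]->D => LDLDLULU VALID
Fold 3: move[5]->D => LDLDLDLU VALID

Answer: VVV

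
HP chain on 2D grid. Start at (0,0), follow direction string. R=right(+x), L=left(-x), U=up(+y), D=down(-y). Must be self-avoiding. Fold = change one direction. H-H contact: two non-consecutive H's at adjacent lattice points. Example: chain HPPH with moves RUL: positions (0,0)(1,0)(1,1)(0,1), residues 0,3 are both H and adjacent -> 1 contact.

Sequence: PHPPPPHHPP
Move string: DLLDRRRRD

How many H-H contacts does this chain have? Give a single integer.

Answer: 1

Derivation:
Positions: [(0, 0), (0, -1), (-1, -1), (-2, -1), (-2, -2), (-1, -2), (0, -2), (1, -2), (2, -2), (2, -3)]
H-H contact: residue 1 @(0,-1) - residue 6 @(0, -2)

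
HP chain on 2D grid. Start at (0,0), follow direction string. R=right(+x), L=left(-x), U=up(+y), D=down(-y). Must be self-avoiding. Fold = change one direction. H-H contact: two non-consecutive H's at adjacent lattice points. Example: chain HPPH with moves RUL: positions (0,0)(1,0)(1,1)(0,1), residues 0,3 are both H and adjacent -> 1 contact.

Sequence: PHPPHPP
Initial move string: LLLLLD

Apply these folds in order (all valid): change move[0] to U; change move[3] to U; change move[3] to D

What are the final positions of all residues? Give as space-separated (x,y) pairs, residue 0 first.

Answer: (0,0) (0,1) (-1,1) (-2,1) (-2,0) (-3,0) (-3,-1)

Derivation:
Initial moves: LLLLLD
Fold: move[0]->U => ULLLLD (positions: [(0, 0), (0, 1), (-1, 1), (-2, 1), (-3, 1), (-4, 1), (-4, 0)])
Fold: move[3]->U => ULLULD (positions: [(0, 0), (0, 1), (-1, 1), (-2, 1), (-2, 2), (-3, 2), (-3, 1)])
Fold: move[3]->D => ULLDLD (positions: [(0, 0), (0, 1), (-1, 1), (-2, 1), (-2, 0), (-3, 0), (-3, -1)])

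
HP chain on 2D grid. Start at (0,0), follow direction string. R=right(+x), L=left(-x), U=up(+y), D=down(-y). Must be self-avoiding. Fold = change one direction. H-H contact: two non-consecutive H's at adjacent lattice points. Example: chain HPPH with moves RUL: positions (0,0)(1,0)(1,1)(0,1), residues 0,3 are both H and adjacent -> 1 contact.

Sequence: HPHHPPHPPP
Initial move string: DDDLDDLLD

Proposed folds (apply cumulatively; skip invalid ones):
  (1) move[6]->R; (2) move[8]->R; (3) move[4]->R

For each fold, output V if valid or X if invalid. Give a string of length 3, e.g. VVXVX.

Initial: DDDLDDLLD -> [(0, 0), (0, -1), (0, -2), (0, -3), (-1, -3), (-1, -4), (-1, -5), (-2, -5), (-3, -5), (-3, -6)]
Fold 1: move[6]->R => DDDLDDRLD INVALID (collision), skipped
Fold 2: move[8]->R => DDDLDDLLR INVALID (collision), skipped
Fold 3: move[4]->R => DDDLRDLLD INVALID (collision), skipped

Answer: XXX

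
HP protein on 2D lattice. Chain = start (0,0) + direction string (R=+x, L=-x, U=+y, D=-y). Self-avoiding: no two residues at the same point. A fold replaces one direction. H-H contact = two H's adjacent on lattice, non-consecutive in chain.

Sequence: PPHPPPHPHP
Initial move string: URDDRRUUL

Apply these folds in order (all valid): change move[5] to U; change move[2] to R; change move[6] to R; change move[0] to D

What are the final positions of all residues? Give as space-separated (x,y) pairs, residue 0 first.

Answer: (0,0) (0,-1) (1,-1) (2,-1) (2,-2) (3,-2) (3,-1) (4,-1) (4,0) (3,0)

Derivation:
Initial moves: URDDRRUUL
Fold: move[5]->U => URDDRUUUL (positions: [(0, 0), (0, 1), (1, 1), (1, 0), (1, -1), (2, -1), (2, 0), (2, 1), (2, 2), (1, 2)])
Fold: move[2]->R => URRDRUUUL (positions: [(0, 0), (0, 1), (1, 1), (2, 1), (2, 0), (3, 0), (3, 1), (3, 2), (3, 3), (2, 3)])
Fold: move[6]->R => URRDRURUL (positions: [(0, 0), (0, 1), (1, 1), (2, 1), (2, 0), (3, 0), (3, 1), (4, 1), (4, 2), (3, 2)])
Fold: move[0]->D => DRRDRURUL (positions: [(0, 0), (0, -1), (1, -1), (2, -1), (2, -2), (3, -2), (3, -1), (4, -1), (4, 0), (3, 0)])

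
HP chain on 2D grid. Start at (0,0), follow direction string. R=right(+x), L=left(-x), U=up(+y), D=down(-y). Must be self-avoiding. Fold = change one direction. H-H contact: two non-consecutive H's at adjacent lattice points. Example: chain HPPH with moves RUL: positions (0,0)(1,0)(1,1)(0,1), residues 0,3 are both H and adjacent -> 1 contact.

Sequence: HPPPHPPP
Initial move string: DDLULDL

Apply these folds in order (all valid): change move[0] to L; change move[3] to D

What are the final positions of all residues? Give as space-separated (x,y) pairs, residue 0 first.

Initial moves: DDLULDL
Fold: move[0]->L => LDLULDL (positions: [(0, 0), (-1, 0), (-1, -1), (-2, -1), (-2, 0), (-3, 0), (-3, -1), (-4, -1)])
Fold: move[3]->D => LDLDLDL (positions: [(0, 0), (-1, 0), (-1, -1), (-2, -1), (-2, -2), (-3, -2), (-3, -3), (-4, -3)])

Answer: (0,0) (-1,0) (-1,-1) (-2,-1) (-2,-2) (-3,-2) (-3,-3) (-4,-3)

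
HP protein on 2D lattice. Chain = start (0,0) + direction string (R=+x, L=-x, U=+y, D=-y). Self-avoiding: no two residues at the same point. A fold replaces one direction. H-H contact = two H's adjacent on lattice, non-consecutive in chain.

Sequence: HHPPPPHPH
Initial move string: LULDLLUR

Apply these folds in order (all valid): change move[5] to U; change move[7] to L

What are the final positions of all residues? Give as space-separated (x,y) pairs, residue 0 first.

Initial moves: LULDLLUR
Fold: move[5]->U => LULDLUUR (positions: [(0, 0), (-1, 0), (-1, 1), (-2, 1), (-2, 0), (-3, 0), (-3, 1), (-3, 2), (-2, 2)])
Fold: move[7]->L => LULDLUUL (positions: [(0, 0), (-1, 0), (-1, 1), (-2, 1), (-2, 0), (-3, 0), (-3, 1), (-3, 2), (-4, 2)])

Answer: (0,0) (-1,0) (-1,1) (-2,1) (-2,0) (-3,0) (-3,1) (-3,2) (-4,2)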